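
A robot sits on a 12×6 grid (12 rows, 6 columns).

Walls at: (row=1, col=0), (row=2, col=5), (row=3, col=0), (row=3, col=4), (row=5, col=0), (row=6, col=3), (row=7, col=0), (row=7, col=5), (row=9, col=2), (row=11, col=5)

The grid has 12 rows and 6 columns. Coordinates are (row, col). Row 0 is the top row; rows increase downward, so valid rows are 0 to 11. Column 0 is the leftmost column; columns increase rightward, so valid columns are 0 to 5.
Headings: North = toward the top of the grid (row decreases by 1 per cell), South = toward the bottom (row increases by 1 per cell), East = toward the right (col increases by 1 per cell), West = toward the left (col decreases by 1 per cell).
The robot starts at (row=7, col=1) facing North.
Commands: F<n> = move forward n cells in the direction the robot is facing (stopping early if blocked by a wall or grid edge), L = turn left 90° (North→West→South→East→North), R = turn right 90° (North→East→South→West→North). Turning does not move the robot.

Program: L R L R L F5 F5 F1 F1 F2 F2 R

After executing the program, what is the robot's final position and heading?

Answer: Final position: (row=7, col=1), facing North

Derivation:
Start: (row=7, col=1), facing North
  L: turn left, now facing West
  R: turn right, now facing North
  L: turn left, now facing West
  R: turn right, now facing North
  L: turn left, now facing West
  F5: move forward 0/5 (blocked), now at (row=7, col=1)
  F5: move forward 0/5 (blocked), now at (row=7, col=1)
  F1: move forward 0/1 (blocked), now at (row=7, col=1)
  F1: move forward 0/1 (blocked), now at (row=7, col=1)
  F2: move forward 0/2 (blocked), now at (row=7, col=1)
  F2: move forward 0/2 (blocked), now at (row=7, col=1)
  R: turn right, now facing North
Final: (row=7, col=1), facing North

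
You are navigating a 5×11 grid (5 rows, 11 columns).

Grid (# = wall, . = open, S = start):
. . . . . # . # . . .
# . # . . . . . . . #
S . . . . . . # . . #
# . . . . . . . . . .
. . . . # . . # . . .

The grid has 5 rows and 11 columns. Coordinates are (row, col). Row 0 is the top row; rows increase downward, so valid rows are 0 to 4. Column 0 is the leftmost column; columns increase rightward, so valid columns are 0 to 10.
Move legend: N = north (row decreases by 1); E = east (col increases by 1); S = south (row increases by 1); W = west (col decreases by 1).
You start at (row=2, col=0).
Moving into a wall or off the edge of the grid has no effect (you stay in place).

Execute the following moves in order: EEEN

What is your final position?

Start: (row=2, col=0)
  E (east): (row=2, col=0) -> (row=2, col=1)
  E (east): (row=2, col=1) -> (row=2, col=2)
  E (east): (row=2, col=2) -> (row=2, col=3)
  N (north): (row=2, col=3) -> (row=1, col=3)
Final: (row=1, col=3)

Answer: Final position: (row=1, col=3)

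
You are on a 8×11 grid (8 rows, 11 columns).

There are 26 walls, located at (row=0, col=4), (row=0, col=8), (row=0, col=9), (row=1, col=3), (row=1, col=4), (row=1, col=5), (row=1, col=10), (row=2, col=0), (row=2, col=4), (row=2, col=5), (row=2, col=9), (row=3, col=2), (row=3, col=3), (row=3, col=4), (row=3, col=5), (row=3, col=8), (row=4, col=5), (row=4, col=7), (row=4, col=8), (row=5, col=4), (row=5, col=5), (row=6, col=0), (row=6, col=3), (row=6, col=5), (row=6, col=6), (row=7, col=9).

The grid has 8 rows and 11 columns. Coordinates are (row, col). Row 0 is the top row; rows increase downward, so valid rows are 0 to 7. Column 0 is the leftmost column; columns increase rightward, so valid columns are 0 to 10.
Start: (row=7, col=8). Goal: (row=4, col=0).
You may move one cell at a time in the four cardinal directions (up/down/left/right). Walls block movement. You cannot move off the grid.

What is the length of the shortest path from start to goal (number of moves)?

BFS from (row=7, col=8) until reaching (row=4, col=0):
  Distance 0: (row=7, col=8)
  Distance 1: (row=6, col=8), (row=7, col=7)
  Distance 2: (row=5, col=8), (row=6, col=7), (row=6, col=9), (row=7, col=6)
  Distance 3: (row=5, col=7), (row=5, col=9), (row=6, col=10), (row=7, col=5)
  Distance 4: (row=4, col=9), (row=5, col=6), (row=5, col=10), (row=7, col=4), (row=7, col=10)
  Distance 5: (row=3, col=9), (row=4, col=6), (row=4, col=10), (row=6, col=4), (row=7, col=3)
  Distance 6: (row=3, col=6), (row=3, col=10), (row=7, col=2)
  Distance 7: (row=2, col=6), (row=2, col=10), (row=3, col=7), (row=6, col=2), (row=7, col=1)
  Distance 8: (row=1, col=6), (row=2, col=7), (row=5, col=2), (row=6, col=1), (row=7, col=0)
  Distance 9: (row=0, col=6), (row=1, col=7), (row=2, col=8), (row=4, col=2), (row=5, col=1), (row=5, col=3)
  Distance 10: (row=0, col=5), (row=0, col=7), (row=1, col=8), (row=4, col=1), (row=4, col=3), (row=5, col=0)
  Distance 11: (row=1, col=9), (row=3, col=1), (row=4, col=0), (row=4, col=4)  <- goal reached here
One shortest path (11 moves): (row=7, col=8) -> (row=7, col=7) -> (row=7, col=6) -> (row=7, col=5) -> (row=7, col=4) -> (row=7, col=3) -> (row=7, col=2) -> (row=7, col=1) -> (row=6, col=1) -> (row=5, col=1) -> (row=5, col=0) -> (row=4, col=0)

Answer: Shortest path length: 11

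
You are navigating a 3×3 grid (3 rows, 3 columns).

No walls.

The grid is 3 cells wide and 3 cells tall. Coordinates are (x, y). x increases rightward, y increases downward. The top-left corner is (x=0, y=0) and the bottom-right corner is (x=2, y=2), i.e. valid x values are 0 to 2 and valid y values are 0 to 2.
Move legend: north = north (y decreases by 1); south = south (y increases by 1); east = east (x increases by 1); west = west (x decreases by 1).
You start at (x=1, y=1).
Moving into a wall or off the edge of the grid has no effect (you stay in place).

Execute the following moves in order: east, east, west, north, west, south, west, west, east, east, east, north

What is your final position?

Answer: Final position: (x=2, y=0)

Derivation:
Start: (x=1, y=1)
  east (east): (x=1, y=1) -> (x=2, y=1)
  east (east): blocked, stay at (x=2, y=1)
  west (west): (x=2, y=1) -> (x=1, y=1)
  north (north): (x=1, y=1) -> (x=1, y=0)
  west (west): (x=1, y=0) -> (x=0, y=0)
  south (south): (x=0, y=0) -> (x=0, y=1)
  west (west): blocked, stay at (x=0, y=1)
  west (west): blocked, stay at (x=0, y=1)
  east (east): (x=0, y=1) -> (x=1, y=1)
  east (east): (x=1, y=1) -> (x=2, y=1)
  east (east): blocked, stay at (x=2, y=1)
  north (north): (x=2, y=1) -> (x=2, y=0)
Final: (x=2, y=0)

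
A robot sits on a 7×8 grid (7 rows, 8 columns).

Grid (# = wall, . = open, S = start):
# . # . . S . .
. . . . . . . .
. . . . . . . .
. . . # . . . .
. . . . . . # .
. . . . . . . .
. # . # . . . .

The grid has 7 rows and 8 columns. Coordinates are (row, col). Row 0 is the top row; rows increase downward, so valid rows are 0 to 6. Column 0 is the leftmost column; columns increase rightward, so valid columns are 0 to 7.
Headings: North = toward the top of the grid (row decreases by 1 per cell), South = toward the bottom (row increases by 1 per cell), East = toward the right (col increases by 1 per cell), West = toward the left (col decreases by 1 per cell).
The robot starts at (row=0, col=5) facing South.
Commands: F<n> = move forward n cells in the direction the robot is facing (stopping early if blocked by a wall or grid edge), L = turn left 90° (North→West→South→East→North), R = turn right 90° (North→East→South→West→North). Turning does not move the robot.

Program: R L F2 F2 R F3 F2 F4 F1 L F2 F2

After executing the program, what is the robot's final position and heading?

Start: (row=0, col=5), facing South
  R: turn right, now facing West
  L: turn left, now facing South
  F2: move forward 2, now at (row=2, col=5)
  F2: move forward 2, now at (row=4, col=5)
  R: turn right, now facing West
  F3: move forward 3, now at (row=4, col=2)
  F2: move forward 2, now at (row=4, col=0)
  F4: move forward 0/4 (blocked), now at (row=4, col=0)
  F1: move forward 0/1 (blocked), now at (row=4, col=0)
  L: turn left, now facing South
  F2: move forward 2, now at (row=6, col=0)
  F2: move forward 0/2 (blocked), now at (row=6, col=0)
Final: (row=6, col=0), facing South

Answer: Final position: (row=6, col=0), facing South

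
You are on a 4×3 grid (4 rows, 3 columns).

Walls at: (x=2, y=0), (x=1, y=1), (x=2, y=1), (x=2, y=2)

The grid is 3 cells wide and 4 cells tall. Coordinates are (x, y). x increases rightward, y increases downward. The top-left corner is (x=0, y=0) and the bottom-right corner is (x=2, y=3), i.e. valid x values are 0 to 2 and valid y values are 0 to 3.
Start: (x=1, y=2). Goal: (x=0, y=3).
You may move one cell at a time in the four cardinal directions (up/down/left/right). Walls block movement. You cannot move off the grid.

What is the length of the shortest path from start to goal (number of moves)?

Answer: Shortest path length: 2

Derivation:
BFS from (x=1, y=2) until reaching (x=0, y=3):
  Distance 0: (x=1, y=2)
  Distance 1: (x=0, y=2), (x=1, y=3)
  Distance 2: (x=0, y=1), (x=0, y=3), (x=2, y=3)  <- goal reached here
One shortest path (2 moves): (x=1, y=2) -> (x=0, y=2) -> (x=0, y=3)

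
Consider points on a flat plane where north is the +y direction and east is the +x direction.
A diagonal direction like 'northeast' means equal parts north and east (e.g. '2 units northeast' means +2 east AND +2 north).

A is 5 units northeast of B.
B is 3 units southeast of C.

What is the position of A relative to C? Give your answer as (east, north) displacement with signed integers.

Answer: A is at (east=8, north=2) relative to C.

Derivation:
Place C at the origin (east=0, north=0).
  B is 3 units southeast of C: delta (east=+3, north=-3); B at (east=3, north=-3).
  A is 5 units northeast of B: delta (east=+5, north=+5); A at (east=8, north=2).
Therefore A relative to C: (east=8, north=2).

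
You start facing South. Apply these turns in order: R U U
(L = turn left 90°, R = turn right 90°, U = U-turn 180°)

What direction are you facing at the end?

Start: South
  R (right (90° clockwise)) -> West
  U (U-turn (180°)) -> East
  U (U-turn (180°)) -> West
Final: West

Answer: Final heading: West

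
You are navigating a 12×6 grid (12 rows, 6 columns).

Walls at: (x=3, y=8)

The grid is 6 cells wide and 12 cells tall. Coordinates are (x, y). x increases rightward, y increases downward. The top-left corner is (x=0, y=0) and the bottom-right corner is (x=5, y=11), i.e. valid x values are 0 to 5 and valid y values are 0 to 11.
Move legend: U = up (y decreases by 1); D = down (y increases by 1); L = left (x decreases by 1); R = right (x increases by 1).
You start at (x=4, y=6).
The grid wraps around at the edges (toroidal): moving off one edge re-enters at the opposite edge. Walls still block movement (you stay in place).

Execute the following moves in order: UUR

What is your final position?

Start: (x=4, y=6)
  U (up): (x=4, y=6) -> (x=4, y=5)
  U (up): (x=4, y=5) -> (x=4, y=4)
  R (right): (x=4, y=4) -> (x=5, y=4)
Final: (x=5, y=4)

Answer: Final position: (x=5, y=4)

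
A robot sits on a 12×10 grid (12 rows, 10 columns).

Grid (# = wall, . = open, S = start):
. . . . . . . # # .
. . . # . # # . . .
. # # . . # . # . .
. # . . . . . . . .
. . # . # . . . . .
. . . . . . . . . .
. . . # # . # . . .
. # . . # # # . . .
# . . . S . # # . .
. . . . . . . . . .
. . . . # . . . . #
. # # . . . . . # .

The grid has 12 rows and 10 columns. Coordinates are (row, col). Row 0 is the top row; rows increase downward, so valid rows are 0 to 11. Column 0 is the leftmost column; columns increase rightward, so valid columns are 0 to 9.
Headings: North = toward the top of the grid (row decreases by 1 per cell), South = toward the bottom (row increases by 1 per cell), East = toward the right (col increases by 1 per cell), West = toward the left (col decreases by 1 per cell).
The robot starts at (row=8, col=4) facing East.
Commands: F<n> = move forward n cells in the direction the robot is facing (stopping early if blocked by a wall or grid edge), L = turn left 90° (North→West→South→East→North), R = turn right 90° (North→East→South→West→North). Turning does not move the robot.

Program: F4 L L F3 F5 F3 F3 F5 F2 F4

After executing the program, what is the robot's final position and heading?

Start: (row=8, col=4), facing East
  F4: move forward 1/4 (blocked), now at (row=8, col=5)
  L: turn left, now facing North
  L: turn left, now facing West
  F3: move forward 3, now at (row=8, col=2)
  F5: move forward 1/5 (blocked), now at (row=8, col=1)
  F3: move forward 0/3 (blocked), now at (row=8, col=1)
  F3: move forward 0/3 (blocked), now at (row=8, col=1)
  F5: move forward 0/5 (blocked), now at (row=8, col=1)
  F2: move forward 0/2 (blocked), now at (row=8, col=1)
  F4: move forward 0/4 (blocked), now at (row=8, col=1)
Final: (row=8, col=1), facing West

Answer: Final position: (row=8, col=1), facing West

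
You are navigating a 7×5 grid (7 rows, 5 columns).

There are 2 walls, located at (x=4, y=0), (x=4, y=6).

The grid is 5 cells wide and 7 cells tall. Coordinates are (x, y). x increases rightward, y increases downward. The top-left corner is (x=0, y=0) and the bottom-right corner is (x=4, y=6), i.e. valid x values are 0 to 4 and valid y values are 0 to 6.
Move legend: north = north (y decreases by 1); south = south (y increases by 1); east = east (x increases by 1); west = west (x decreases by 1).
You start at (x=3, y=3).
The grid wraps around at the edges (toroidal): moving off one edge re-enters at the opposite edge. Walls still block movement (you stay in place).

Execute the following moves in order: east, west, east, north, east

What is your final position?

Answer: Final position: (x=0, y=2)

Derivation:
Start: (x=3, y=3)
  east (east): (x=3, y=3) -> (x=4, y=3)
  west (west): (x=4, y=3) -> (x=3, y=3)
  east (east): (x=3, y=3) -> (x=4, y=3)
  north (north): (x=4, y=3) -> (x=4, y=2)
  east (east): (x=4, y=2) -> (x=0, y=2)
Final: (x=0, y=2)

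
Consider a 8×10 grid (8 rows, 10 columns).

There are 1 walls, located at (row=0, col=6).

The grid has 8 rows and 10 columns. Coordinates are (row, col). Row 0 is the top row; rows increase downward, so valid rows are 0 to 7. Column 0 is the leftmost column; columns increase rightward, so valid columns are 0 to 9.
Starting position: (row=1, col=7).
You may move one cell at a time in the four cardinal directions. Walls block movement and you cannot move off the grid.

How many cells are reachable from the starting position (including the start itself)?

Answer: Reachable cells: 79

Derivation:
BFS flood-fill from (row=1, col=7):
  Distance 0: (row=1, col=7)
  Distance 1: (row=0, col=7), (row=1, col=6), (row=1, col=8), (row=2, col=7)
  Distance 2: (row=0, col=8), (row=1, col=5), (row=1, col=9), (row=2, col=6), (row=2, col=8), (row=3, col=7)
  Distance 3: (row=0, col=5), (row=0, col=9), (row=1, col=4), (row=2, col=5), (row=2, col=9), (row=3, col=6), (row=3, col=8), (row=4, col=7)
  Distance 4: (row=0, col=4), (row=1, col=3), (row=2, col=4), (row=3, col=5), (row=3, col=9), (row=4, col=6), (row=4, col=8), (row=5, col=7)
  Distance 5: (row=0, col=3), (row=1, col=2), (row=2, col=3), (row=3, col=4), (row=4, col=5), (row=4, col=9), (row=5, col=6), (row=5, col=8), (row=6, col=7)
  Distance 6: (row=0, col=2), (row=1, col=1), (row=2, col=2), (row=3, col=3), (row=4, col=4), (row=5, col=5), (row=5, col=9), (row=6, col=6), (row=6, col=8), (row=7, col=7)
  Distance 7: (row=0, col=1), (row=1, col=0), (row=2, col=1), (row=3, col=2), (row=4, col=3), (row=5, col=4), (row=6, col=5), (row=6, col=9), (row=7, col=6), (row=7, col=8)
  Distance 8: (row=0, col=0), (row=2, col=0), (row=3, col=1), (row=4, col=2), (row=5, col=3), (row=6, col=4), (row=7, col=5), (row=7, col=9)
  Distance 9: (row=3, col=0), (row=4, col=1), (row=5, col=2), (row=6, col=3), (row=7, col=4)
  Distance 10: (row=4, col=0), (row=5, col=1), (row=6, col=2), (row=7, col=3)
  Distance 11: (row=5, col=0), (row=6, col=1), (row=7, col=2)
  Distance 12: (row=6, col=0), (row=7, col=1)
  Distance 13: (row=7, col=0)
Total reachable: 79 (grid has 79 open cells total)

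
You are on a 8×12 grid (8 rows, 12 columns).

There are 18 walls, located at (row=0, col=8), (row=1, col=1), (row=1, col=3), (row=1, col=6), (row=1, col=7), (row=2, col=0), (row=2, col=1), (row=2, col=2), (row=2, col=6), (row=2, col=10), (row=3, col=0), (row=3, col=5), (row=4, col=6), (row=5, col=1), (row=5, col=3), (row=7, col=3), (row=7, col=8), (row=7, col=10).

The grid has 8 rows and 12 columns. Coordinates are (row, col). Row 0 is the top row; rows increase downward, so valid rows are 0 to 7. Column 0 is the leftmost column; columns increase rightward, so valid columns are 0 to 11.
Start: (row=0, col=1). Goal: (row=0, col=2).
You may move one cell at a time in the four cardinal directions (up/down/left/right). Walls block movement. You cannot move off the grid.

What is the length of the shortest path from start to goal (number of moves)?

Answer: Shortest path length: 1

Derivation:
BFS from (row=0, col=1) until reaching (row=0, col=2):
  Distance 0: (row=0, col=1)
  Distance 1: (row=0, col=0), (row=0, col=2)  <- goal reached here
One shortest path (1 moves): (row=0, col=1) -> (row=0, col=2)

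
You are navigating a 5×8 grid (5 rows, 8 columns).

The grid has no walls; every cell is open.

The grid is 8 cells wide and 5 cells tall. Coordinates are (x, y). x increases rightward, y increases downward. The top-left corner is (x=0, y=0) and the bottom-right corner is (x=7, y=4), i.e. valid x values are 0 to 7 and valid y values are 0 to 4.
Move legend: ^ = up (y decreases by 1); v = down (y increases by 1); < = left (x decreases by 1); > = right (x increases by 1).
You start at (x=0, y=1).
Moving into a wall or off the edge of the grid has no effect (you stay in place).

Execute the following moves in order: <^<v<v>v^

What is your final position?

Start: (x=0, y=1)
  < (left): blocked, stay at (x=0, y=1)
  ^ (up): (x=0, y=1) -> (x=0, y=0)
  < (left): blocked, stay at (x=0, y=0)
  v (down): (x=0, y=0) -> (x=0, y=1)
  < (left): blocked, stay at (x=0, y=1)
  v (down): (x=0, y=1) -> (x=0, y=2)
  > (right): (x=0, y=2) -> (x=1, y=2)
  v (down): (x=1, y=2) -> (x=1, y=3)
  ^ (up): (x=1, y=3) -> (x=1, y=2)
Final: (x=1, y=2)

Answer: Final position: (x=1, y=2)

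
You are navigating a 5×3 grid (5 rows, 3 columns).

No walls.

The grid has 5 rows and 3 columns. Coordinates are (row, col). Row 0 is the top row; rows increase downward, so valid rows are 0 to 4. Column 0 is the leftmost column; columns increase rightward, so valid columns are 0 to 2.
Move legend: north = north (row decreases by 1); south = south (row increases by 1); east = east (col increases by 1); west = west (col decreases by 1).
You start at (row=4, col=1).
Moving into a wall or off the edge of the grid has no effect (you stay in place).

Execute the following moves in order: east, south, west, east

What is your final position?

Answer: Final position: (row=4, col=2)

Derivation:
Start: (row=4, col=1)
  east (east): (row=4, col=1) -> (row=4, col=2)
  south (south): blocked, stay at (row=4, col=2)
  west (west): (row=4, col=2) -> (row=4, col=1)
  east (east): (row=4, col=1) -> (row=4, col=2)
Final: (row=4, col=2)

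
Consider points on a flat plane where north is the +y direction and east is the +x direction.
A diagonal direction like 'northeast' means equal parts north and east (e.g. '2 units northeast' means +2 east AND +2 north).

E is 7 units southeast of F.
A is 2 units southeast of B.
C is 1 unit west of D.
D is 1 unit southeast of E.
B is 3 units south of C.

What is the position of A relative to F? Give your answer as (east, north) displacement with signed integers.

Place F at the origin (east=0, north=0).
  E is 7 units southeast of F: delta (east=+7, north=-7); E at (east=7, north=-7).
  D is 1 unit southeast of E: delta (east=+1, north=-1); D at (east=8, north=-8).
  C is 1 unit west of D: delta (east=-1, north=+0); C at (east=7, north=-8).
  B is 3 units south of C: delta (east=+0, north=-3); B at (east=7, north=-11).
  A is 2 units southeast of B: delta (east=+2, north=-2); A at (east=9, north=-13).
Therefore A relative to F: (east=9, north=-13).

Answer: A is at (east=9, north=-13) relative to F.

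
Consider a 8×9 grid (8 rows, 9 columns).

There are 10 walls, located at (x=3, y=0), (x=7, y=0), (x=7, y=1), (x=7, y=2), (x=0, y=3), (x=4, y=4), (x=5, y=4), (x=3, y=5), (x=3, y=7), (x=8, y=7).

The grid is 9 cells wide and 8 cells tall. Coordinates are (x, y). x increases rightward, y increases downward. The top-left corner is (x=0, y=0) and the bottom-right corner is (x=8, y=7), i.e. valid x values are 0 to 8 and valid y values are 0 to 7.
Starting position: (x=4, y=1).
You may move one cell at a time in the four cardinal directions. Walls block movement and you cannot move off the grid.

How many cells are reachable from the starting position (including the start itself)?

Answer: Reachable cells: 62

Derivation:
BFS flood-fill from (x=4, y=1):
  Distance 0: (x=4, y=1)
  Distance 1: (x=4, y=0), (x=3, y=1), (x=5, y=1), (x=4, y=2)
  Distance 2: (x=5, y=0), (x=2, y=1), (x=6, y=1), (x=3, y=2), (x=5, y=2), (x=4, y=3)
  Distance 3: (x=2, y=0), (x=6, y=0), (x=1, y=1), (x=2, y=2), (x=6, y=2), (x=3, y=3), (x=5, y=3)
  Distance 4: (x=1, y=0), (x=0, y=1), (x=1, y=2), (x=2, y=3), (x=6, y=3), (x=3, y=4)
  Distance 5: (x=0, y=0), (x=0, y=2), (x=1, y=3), (x=7, y=3), (x=2, y=4), (x=6, y=4)
  Distance 6: (x=8, y=3), (x=1, y=4), (x=7, y=4), (x=2, y=5), (x=6, y=5)
  Distance 7: (x=8, y=2), (x=0, y=4), (x=8, y=4), (x=1, y=5), (x=5, y=5), (x=7, y=5), (x=2, y=6), (x=6, y=6)
  Distance 8: (x=8, y=1), (x=0, y=5), (x=4, y=5), (x=8, y=5), (x=1, y=6), (x=3, y=6), (x=5, y=6), (x=7, y=6), (x=2, y=7), (x=6, y=7)
  Distance 9: (x=8, y=0), (x=0, y=6), (x=4, y=6), (x=8, y=6), (x=1, y=7), (x=5, y=7), (x=7, y=7)
  Distance 10: (x=0, y=7), (x=4, y=7)
Total reachable: 62 (grid has 62 open cells total)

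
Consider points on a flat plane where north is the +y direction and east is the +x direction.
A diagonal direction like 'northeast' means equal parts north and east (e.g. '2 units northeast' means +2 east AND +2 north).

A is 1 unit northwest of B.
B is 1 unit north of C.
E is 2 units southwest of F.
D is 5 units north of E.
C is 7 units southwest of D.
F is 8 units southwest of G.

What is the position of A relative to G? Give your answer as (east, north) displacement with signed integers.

Answer: A is at (east=-18, north=-10) relative to G.

Derivation:
Place G at the origin (east=0, north=0).
  F is 8 units southwest of G: delta (east=-8, north=-8); F at (east=-8, north=-8).
  E is 2 units southwest of F: delta (east=-2, north=-2); E at (east=-10, north=-10).
  D is 5 units north of E: delta (east=+0, north=+5); D at (east=-10, north=-5).
  C is 7 units southwest of D: delta (east=-7, north=-7); C at (east=-17, north=-12).
  B is 1 unit north of C: delta (east=+0, north=+1); B at (east=-17, north=-11).
  A is 1 unit northwest of B: delta (east=-1, north=+1); A at (east=-18, north=-10).
Therefore A relative to G: (east=-18, north=-10).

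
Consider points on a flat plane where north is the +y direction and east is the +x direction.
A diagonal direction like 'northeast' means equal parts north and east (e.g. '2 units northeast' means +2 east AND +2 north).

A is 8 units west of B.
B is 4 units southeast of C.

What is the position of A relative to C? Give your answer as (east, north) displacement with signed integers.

Place C at the origin (east=0, north=0).
  B is 4 units southeast of C: delta (east=+4, north=-4); B at (east=4, north=-4).
  A is 8 units west of B: delta (east=-8, north=+0); A at (east=-4, north=-4).
Therefore A relative to C: (east=-4, north=-4).

Answer: A is at (east=-4, north=-4) relative to C.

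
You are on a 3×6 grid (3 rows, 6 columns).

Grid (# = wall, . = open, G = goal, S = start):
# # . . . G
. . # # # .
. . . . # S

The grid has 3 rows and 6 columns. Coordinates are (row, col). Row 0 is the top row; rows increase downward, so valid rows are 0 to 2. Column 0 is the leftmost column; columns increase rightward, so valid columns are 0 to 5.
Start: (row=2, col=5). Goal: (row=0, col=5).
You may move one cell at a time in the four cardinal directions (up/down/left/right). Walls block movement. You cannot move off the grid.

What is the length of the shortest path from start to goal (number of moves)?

Answer: Shortest path length: 2

Derivation:
BFS from (row=2, col=5) until reaching (row=0, col=5):
  Distance 0: (row=2, col=5)
  Distance 1: (row=1, col=5)
  Distance 2: (row=0, col=5)  <- goal reached here
One shortest path (2 moves): (row=2, col=5) -> (row=1, col=5) -> (row=0, col=5)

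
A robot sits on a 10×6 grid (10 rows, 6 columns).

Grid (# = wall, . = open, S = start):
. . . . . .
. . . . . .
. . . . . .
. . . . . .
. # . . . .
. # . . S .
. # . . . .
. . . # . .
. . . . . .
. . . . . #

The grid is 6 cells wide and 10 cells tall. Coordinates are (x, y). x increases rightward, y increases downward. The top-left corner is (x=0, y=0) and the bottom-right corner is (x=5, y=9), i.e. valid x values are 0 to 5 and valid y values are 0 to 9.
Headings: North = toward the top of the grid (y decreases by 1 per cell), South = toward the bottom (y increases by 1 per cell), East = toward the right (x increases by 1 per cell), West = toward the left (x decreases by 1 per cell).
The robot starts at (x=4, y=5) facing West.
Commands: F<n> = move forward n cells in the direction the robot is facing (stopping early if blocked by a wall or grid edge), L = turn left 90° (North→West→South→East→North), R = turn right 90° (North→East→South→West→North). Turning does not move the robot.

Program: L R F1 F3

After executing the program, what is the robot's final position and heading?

Answer: Final position: (x=2, y=5), facing West

Derivation:
Start: (x=4, y=5), facing West
  L: turn left, now facing South
  R: turn right, now facing West
  F1: move forward 1, now at (x=3, y=5)
  F3: move forward 1/3 (blocked), now at (x=2, y=5)
Final: (x=2, y=5), facing West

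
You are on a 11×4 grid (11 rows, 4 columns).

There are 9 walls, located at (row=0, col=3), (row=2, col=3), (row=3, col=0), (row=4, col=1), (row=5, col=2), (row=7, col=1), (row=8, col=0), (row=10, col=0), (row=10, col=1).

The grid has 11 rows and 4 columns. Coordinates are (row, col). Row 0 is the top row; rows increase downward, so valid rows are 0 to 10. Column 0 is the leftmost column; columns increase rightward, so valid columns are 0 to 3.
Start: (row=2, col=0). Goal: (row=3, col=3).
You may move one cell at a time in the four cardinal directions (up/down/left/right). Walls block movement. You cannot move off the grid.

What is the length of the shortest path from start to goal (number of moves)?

Answer: Shortest path length: 4

Derivation:
BFS from (row=2, col=0) until reaching (row=3, col=3):
  Distance 0: (row=2, col=0)
  Distance 1: (row=1, col=0), (row=2, col=1)
  Distance 2: (row=0, col=0), (row=1, col=1), (row=2, col=2), (row=3, col=1)
  Distance 3: (row=0, col=1), (row=1, col=2), (row=3, col=2)
  Distance 4: (row=0, col=2), (row=1, col=3), (row=3, col=3), (row=4, col=2)  <- goal reached here
One shortest path (4 moves): (row=2, col=0) -> (row=2, col=1) -> (row=2, col=2) -> (row=3, col=2) -> (row=3, col=3)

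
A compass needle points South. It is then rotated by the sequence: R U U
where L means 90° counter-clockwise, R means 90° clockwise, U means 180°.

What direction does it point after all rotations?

Answer: Final heading: West

Derivation:
Start: South
  R (right (90° clockwise)) -> West
  U (U-turn (180°)) -> East
  U (U-turn (180°)) -> West
Final: West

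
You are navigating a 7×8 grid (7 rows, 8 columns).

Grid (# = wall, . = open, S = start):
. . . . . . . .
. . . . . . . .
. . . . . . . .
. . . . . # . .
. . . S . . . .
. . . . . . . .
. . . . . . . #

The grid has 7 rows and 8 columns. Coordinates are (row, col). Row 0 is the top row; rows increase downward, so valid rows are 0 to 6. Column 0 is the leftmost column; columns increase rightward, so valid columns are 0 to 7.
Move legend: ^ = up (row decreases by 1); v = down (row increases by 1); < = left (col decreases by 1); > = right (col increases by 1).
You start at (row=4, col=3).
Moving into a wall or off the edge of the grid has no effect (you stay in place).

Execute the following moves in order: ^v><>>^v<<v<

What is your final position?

Answer: Final position: (row=6, col=2)

Derivation:
Start: (row=4, col=3)
  ^ (up): (row=4, col=3) -> (row=3, col=3)
  v (down): (row=3, col=3) -> (row=4, col=3)
  > (right): (row=4, col=3) -> (row=4, col=4)
  < (left): (row=4, col=4) -> (row=4, col=3)
  > (right): (row=4, col=3) -> (row=4, col=4)
  > (right): (row=4, col=4) -> (row=4, col=5)
  ^ (up): blocked, stay at (row=4, col=5)
  v (down): (row=4, col=5) -> (row=5, col=5)
  < (left): (row=5, col=5) -> (row=5, col=4)
  < (left): (row=5, col=4) -> (row=5, col=3)
  v (down): (row=5, col=3) -> (row=6, col=3)
  < (left): (row=6, col=3) -> (row=6, col=2)
Final: (row=6, col=2)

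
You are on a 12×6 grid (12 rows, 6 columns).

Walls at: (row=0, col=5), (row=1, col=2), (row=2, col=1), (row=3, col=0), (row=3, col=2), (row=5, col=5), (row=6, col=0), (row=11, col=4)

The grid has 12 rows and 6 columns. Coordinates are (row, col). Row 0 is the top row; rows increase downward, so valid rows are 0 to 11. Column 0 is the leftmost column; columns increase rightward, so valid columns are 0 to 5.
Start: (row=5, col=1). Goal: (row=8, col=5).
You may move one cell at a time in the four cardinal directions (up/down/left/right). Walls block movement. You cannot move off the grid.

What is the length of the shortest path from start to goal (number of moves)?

BFS from (row=5, col=1) until reaching (row=8, col=5):
  Distance 0: (row=5, col=1)
  Distance 1: (row=4, col=1), (row=5, col=0), (row=5, col=2), (row=6, col=1)
  Distance 2: (row=3, col=1), (row=4, col=0), (row=4, col=2), (row=5, col=3), (row=6, col=2), (row=7, col=1)
  Distance 3: (row=4, col=3), (row=5, col=4), (row=6, col=3), (row=7, col=0), (row=7, col=2), (row=8, col=1)
  Distance 4: (row=3, col=3), (row=4, col=4), (row=6, col=4), (row=7, col=3), (row=8, col=0), (row=8, col=2), (row=9, col=1)
  Distance 5: (row=2, col=3), (row=3, col=4), (row=4, col=5), (row=6, col=5), (row=7, col=4), (row=8, col=3), (row=9, col=0), (row=9, col=2), (row=10, col=1)
  Distance 6: (row=1, col=3), (row=2, col=2), (row=2, col=4), (row=3, col=5), (row=7, col=5), (row=8, col=4), (row=9, col=3), (row=10, col=0), (row=10, col=2), (row=11, col=1)
  Distance 7: (row=0, col=3), (row=1, col=4), (row=2, col=5), (row=8, col=5), (row=9, col=4), (row=10, col=3), (row=11, col=0), (row=11, col=2)  <- goal reached here
One shortest path (7 moves): (row=5, col=1) -> (row=5, col=2) -> (row=5, col=3) -> (row=5, col=4) -> (row=6, col=4) -> (row=6, col=5) -> (row=7, col=5) -> (row=8, col=5)

Answer: Shortest path length: 7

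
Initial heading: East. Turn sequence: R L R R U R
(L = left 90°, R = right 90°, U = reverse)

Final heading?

Answer: Final heading: South

Derivation:
Start: East
  R (right (90° clockwise)) -> South
  L (left (90° counter-clockwise)) -> East
  R (right (90° clockwise)) -> South
  R (right (90° clockwise)) -> West
  U (U-turn (180°)) -> East
  R (right (90° clockwise)) -> South
Final: South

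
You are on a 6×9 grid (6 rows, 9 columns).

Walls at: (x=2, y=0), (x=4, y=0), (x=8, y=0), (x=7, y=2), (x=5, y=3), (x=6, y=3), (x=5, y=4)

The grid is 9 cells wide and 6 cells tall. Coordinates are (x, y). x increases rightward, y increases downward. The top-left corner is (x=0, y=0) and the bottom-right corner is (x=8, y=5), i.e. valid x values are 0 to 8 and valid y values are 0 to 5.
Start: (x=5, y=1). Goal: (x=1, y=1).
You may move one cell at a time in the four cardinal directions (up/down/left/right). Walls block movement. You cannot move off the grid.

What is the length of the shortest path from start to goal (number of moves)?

BFS from (x=5, y=1) until reaching (x=1, y=1):
  Distance 0: (x=5, y=1)
  Distance 1: (x=5, y=0), (x=4, y=1), (x=6, y=1), (x=5, y=2)
  Distance 2: (x=6, y=0), (x=3, y=1), (x=7, y=1), (x=4, y=2), (x=6, y=2)
  Distance 3: (x=3, y=0), (x=7, y=0), (x=2, y=1), (x=8, y=1), (x=3, y=2), (x=4, y=3)
  Distance 4: (x=1, y=1), (x=2, y=2), (x=8, y=2), (x=3, y=3), (x=4, y=4)  <- goal reached here
One shortest path (4 moves): (x=5, y=1) -> (x=4, y=1) -> (x=3, y=1) -> (x=2, y=1) -> (x=1, y=1)

Answer: Shortest path length: 4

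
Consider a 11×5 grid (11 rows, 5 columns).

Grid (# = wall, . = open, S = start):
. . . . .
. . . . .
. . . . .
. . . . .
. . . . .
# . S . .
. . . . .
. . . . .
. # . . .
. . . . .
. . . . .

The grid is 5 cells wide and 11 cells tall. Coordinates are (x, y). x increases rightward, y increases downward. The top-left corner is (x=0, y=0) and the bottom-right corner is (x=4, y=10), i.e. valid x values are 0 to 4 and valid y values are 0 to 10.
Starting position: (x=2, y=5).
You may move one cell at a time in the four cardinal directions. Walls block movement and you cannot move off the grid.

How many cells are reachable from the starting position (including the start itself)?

Answer: Reachable cells: 53

Derivation:
BFS flood-fill from (x=2, y=5):
  Distance 0: (x=2, y=5)
  Distance 1: (x=2, y=4), (x=1, y=5), (x=3, y=5), (x=2, y=6)
  Distance 2: (x=2, y=3), (x=1, y=4), (x=3, y=4), (x=4, y=5), (x=1, y=6), (x=3, y=6), (x=2, y=7)
  Distance 3: (x=2, y=2), (x=1, y=3), (x=3, y=3), (x=0, y=4), (x=4, y=4), (x=0, y=6), (x=4, y=6), (x=1, y=7), (x=3, y=7), (x=2, y=8)
  Distance 4: (x=2, y=1), (x=1, y=2), (x=3, y=2), (x=0, y=3), (x=4, y=3), (x=0, y=7), (x=4, y=7), (x=3, y=8), (x=2, y=9)
  Distance 5: (x=2, y=0), (x=1, y=1), (x=3, y=1), (x=0, y=2), (x=4, y=2), (x=0, y=8), (x=4, y=8), (x=1, y=9), (x=3, y=9), (x=2, y=10)
  Distance 6: (x=1, y=0), (x=3, y=0), (x=0, y=1), (x=4, y=1), (x=0, y=9), (x=4, y=9), (x=1, y=10), (x=3, y=10)
  Distance 7: (x=0, y=0), (x=4, y=0), (x=0, y=10), (x=4, y=10)
Total reachable: 53 (grid has 53 open cells total)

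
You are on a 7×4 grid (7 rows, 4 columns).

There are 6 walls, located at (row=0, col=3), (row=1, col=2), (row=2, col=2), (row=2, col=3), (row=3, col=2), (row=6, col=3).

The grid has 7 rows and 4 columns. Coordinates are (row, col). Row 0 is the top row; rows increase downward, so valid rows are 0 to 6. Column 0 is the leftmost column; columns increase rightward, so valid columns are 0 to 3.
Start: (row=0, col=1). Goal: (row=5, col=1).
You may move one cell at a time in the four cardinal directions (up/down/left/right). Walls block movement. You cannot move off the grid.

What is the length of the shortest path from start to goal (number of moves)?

Answer: Shortest path length: 5

Derivation:
BFS from (row=0, col=1) until reaching (row=5, col=1):
  Distance 0: (row=0, col=1)
  Distance 1: (row=0, col=0), (row=0, col=2), (row=1, col=1)
  Distance 2: (row=1, col=0), (row=2, col=1)
  Distance 3: (row=2, col=0), (row=3, col=1)
  Distance 4: (row=3, col=0), (row=4, col=1)
  Distance 5: (row=4, col=0), (row=4, col=2), (row=5, col=1)  <- goal reached here
One shortest path (5 moves): (row=0, col=1) -> (row=1, col=1) -> (row=2, col=1) -> (row=3, col=1) -> (row=4, col=1) -> (row=5, col=1)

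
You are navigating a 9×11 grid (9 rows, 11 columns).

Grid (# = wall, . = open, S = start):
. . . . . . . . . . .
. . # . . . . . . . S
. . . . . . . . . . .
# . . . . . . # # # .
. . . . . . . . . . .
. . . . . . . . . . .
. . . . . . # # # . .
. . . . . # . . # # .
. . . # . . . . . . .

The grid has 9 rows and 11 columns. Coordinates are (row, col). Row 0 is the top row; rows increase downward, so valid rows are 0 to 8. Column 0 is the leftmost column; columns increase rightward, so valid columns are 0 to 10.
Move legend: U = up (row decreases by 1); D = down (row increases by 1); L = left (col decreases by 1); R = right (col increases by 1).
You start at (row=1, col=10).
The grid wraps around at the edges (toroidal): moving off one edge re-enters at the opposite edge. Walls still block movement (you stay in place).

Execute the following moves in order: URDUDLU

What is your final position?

Start: (row=1, col=10)
  U (up): (row=1, col=10) -> (row=0, col=10)
  R (right): (row=0, col=10) -> (row=0, col=0)
  D (down): (row=0, col=0) -> (row=1, col=0)
  U (up): (row=1, col=0) -> (row=0, col=0)
  D (down): (row=0, col=0) -> (row=1, col=0)
  L (left): (row=1, col=0) -> (row=1, col=10)
  U (up): (row=1, col=10) -> (row=0, col=10)
Final: (row=0, col=10)

Answer: Final position: (row=0, col=10)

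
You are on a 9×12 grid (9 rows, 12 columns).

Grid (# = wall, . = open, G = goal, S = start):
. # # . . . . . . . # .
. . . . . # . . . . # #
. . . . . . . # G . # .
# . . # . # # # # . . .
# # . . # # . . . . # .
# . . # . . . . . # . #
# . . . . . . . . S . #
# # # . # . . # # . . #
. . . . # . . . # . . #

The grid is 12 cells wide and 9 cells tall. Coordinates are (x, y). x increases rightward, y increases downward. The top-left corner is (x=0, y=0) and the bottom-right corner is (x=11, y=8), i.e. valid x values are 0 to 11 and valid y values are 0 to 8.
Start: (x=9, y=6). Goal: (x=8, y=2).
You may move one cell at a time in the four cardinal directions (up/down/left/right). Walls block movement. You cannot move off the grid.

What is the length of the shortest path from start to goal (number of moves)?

Answer: Shortest path length: 7

Derivation:
BFS from (x=9, y=6) until reaching (x=8, y=2):
  Distance 0: (x=9, y=6)
  Distance 1: (x=8, y=6), (x=10, y=6), (x=9, y=7)
  Distance 2: (x=8, y=5), (x=10, y=5), (x=7, y=6), (x=10, y=7), (x=9, y=8)
  Distance 3: (x=8, y=4), (x=7, y=5), (x=6, y=6), (x=10, y=8)
  Distance 4: (x=7, y=4), (x=9, y=4), (x=6, y=5), (x=5, y=6), (x=6, y=7)
  Distance 5: (x=9, y=3), (x=6, y=4), (x=5, y=5), (x=4, y=6), (x=5, y=7), (x=6, y=8)
  Distance 6: (x=9, y=2), (x=10, y=3), (x=4, y=5), (x=3, y=6), (x=5, y=8), (x=7, y=8)
  Distance 7: (x=9, y=1), (x=8, y=2), (x=11, y=3), (x=2, y=6), (x=3, y=7)  <- goal reached here
One shortest path (7 moves): (x=9, y=6) -> (x=8, y=6) -> (x=8, y=5) -> (x=8, y=4) -> (x=9, y=4) -> (x=9, y=3) -> (x=9, y=2) -> (x=8, y=2)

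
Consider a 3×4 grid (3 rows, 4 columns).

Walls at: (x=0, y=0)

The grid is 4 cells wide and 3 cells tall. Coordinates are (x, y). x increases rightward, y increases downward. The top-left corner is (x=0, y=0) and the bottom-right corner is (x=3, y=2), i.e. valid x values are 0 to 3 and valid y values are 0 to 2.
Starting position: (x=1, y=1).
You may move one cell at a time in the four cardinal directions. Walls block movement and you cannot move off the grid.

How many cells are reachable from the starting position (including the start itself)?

BFS flood-fill from (x=1, y=1):
  Distance 0: (x=1, y=1)
  Distance 1: (x=1, y=0), (x=0, y=1), (x=2, y=1), (x=1, y=2)
  Distance 2: (x=2, y=0), (x=3, y=1), (x=0, y=2), (x=2, y=2)
  Distance 3: (x=3, y=0), (x=3, y=2)
Total reachable: 11 (grid has 11 open cells total)

Answer: Reachable cells: 11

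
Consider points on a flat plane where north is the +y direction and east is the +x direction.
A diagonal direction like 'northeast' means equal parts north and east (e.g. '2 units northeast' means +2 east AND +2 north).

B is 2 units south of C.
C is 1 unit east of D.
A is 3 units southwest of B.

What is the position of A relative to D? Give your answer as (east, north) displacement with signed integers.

Answer: A is at (east=-2, north=-5) relative to D.

Derivation:
Place D at the origin (east=0, north=0).
  C is 1 unit east of D: delta (east=+1, north=+0); C at (east=1, north=0).
  B is 2 units south of C: delta (east=+0, north=-2); B at (east=1, north=-2).
  A is 3 units southwest of B: delta (east=-3, north=-3); A at (east=-2, north=-5).
Therefore A relative to D: (east=-2, north=-5).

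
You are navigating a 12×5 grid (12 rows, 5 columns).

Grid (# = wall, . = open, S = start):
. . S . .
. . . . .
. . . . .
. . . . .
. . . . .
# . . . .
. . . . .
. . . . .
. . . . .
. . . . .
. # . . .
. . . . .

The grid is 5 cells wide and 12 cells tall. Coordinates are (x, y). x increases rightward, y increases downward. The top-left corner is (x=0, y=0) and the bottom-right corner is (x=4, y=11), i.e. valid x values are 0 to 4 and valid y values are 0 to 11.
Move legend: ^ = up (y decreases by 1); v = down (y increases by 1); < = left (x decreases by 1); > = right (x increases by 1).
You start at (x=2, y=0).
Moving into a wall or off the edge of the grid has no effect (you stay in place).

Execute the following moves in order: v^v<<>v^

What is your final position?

Start: (x=2, y=0)
  v (down): (x=2, y=0) -> (x=2, y=1)
  ^ (up): (x=2, y=1) -> (x=2, y=0)
  v (down): (x=2, y=0) -> (x=2, y=1)
  < (left): (x=2, y=1) -> (x=1, y=1)
  < (left): (x=1, y=1) -> (x=0, y=1)
  > (right): (x=0, y=1) -> (x=1, y=1)
  v (down): (x=1, y=1) -> (x=1, y=2)
  ^ (up): (x=1, y=2) -> (x=1, y=1)
Final: (x=1, y=1)

Answer: Final position: (x=1, y=1)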